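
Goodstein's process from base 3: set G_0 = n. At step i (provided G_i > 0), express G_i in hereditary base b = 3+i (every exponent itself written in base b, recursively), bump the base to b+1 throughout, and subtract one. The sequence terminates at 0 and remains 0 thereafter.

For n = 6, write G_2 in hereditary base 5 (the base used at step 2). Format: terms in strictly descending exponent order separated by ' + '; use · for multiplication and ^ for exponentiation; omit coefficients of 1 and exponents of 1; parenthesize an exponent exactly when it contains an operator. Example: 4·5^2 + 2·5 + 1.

G_0=6  [base 3] 2·3  →[3↦4]→  2·4 = 8  −1 ⇒ G_1=7
G_1=7  [base 4] 4 + 3  →[4↦5]→  5 + 3 = 8  −1 ⇒ G_2=7
G_2=7  [base 5] 5 + 2  →[5↦6]→  6 + 2 = 8  −1 ⇒ G_3=7

5 + 2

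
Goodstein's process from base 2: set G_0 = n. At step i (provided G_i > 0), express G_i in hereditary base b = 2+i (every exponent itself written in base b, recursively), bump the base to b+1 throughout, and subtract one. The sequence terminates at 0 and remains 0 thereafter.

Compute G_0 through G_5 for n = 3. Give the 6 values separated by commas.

3, 3, 3, 2, 1, 0

base 2: 3 = 2 + 1; at 3: 3 + 1 = 4; next = 3
base 3: 3 = 3; at 4: 4 = 4; next = 3
base 4: 3 = 3; at 5: 3 = 3; next = 2
base 5: 2 = 2; at 6: 2 = 2; next = 1
base 6: 1 = 1; at 7: 1 = 1; next = 0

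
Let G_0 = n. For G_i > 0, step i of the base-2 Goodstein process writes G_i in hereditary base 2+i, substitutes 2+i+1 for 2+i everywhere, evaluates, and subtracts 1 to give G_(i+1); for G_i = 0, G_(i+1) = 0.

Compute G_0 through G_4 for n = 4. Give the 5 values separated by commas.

(0) 4|_2 = 2^2 ↦ 3^3|_3 = 27 ⇒ 26
(1) 26|_3 = 2·3^2 + 2·3 + 2 ↦ 2·4^2 + 2·4 + 2|_4 = 42 ⇒ 41
(2) 41|_4 = 2·4^2 + 2·4 + 1 ↦ 2·5^2 + 2·5 + 1|_5 = 61 ⇒ 60
(3) 60|_5 = 2·5^2 + 2·5 ↦ 2·6^2 + 2·6|_6 = 84 ⇒ 83

4, 26, 41, 60, 83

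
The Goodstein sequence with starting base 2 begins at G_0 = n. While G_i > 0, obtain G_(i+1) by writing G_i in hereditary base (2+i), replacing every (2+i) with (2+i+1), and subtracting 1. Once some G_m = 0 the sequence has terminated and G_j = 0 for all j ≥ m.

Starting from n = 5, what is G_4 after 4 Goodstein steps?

base 2: 5 = 2^2 + 1; at 3: 3^3 + 1 = 28; next = 27
base 3: 27 = 3^3; at 4: 4^4 = 256; next = 255
base 4: 255 = 3·4^3 + 3·4^2 + 3·4 + 3; at 5: 3·5^3 + 3·5^2 + 3·5 + 3 = 468; next = 467
base 5: 467 = 3·5^3 + 3·5^2 + 3·5 + 2; at 6: 3·6^3 + 3·6^2 + 3·6 + 2 = 776; next = 775
base 6: 775 = 3·6^3 + 3·6^2 + 3·6 + 1; at 7: 3·7^3 + 3·7^2 + 3·7 + 1 = 1198; next = 1197

775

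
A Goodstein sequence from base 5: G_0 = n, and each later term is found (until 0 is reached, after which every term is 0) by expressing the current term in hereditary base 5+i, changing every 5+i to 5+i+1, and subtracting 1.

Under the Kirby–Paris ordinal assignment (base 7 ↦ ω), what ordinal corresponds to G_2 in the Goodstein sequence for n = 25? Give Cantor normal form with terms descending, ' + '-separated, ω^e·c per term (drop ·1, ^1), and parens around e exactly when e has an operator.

ω·5 + 4

base 5: 25 = 5^2; at 6: 6^2 = 36; next = 35
base 6: 35 = 5·6 + 5; at 7: 5·7 + 5 = 40; next = 39
base 7: 39 = 5·7 + 4; at 8: 5·8 + 4 = 44; next = 43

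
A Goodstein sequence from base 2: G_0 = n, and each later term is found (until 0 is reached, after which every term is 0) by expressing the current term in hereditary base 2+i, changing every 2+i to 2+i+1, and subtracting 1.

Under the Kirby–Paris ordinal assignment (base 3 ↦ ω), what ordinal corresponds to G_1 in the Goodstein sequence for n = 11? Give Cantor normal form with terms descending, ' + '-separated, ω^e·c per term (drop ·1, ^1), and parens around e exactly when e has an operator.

i=0: 11 = 2^(2 + 1) + 2 + 1 (b=2); 2→3: 3^(3 + 1) + 3 + 1 = 85; 85−1 = 84
i=1: 84 = 3^(3 + 1) + 3 (b=3); 3→4: 4^(4 + 1) + 4 = 1028; 1028−1 = 1027

ω^(ω + 1) + ω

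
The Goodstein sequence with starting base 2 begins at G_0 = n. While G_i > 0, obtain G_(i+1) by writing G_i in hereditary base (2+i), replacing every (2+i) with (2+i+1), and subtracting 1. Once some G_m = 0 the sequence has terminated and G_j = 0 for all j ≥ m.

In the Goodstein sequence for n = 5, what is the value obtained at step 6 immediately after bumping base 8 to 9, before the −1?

base 2: 5 = 2^2 + 1; at 3: 3^3 + 1 = 28; next = 27
base 3: 27 = 3^3; at 4: 4^4 = 256; next = 255
base 4: 255 = 3·4^3 + 3·4^2 + 3·4 + 3; at 5: 3·5^3 + 3·5^2 + 3·5 + 3 = 468; next = 467
base 5: 467 = 3·5^3 + 3·5^2 + 3·5 + 2; at 6: 3·6^3 + 3·6^2 + 3·6 + 2 = 776; next = 775
base 6: 775 = 3·6^3 + 3·6^2 + 3·6 + 1; at 7: 3·7^3 + 3·7^2 + 3·7 + 1 = 1198; next = 1197
base 7: 1197 = 3·7^3 + 3·7^2 + 3·7; at 8: 3·8^3 + 3·8^2 + 3·8 = 1752; next = 1751
base 8: 1751 = 3·8^3 + 3·8^2 + 2·8 + 7; at 9: 3·9^3 + 3·9^2 + 2·9 + 7 = 2455; next = 2454

2455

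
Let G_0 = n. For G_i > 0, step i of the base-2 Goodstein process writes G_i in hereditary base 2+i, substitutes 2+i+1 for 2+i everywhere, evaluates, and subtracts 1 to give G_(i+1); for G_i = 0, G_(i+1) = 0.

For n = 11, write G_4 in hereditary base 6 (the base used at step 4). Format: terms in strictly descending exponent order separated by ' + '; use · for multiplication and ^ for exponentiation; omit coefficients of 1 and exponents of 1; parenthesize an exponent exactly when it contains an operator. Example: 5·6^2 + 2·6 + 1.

6^(6 + 1) + 1

G_0 = 11. HB_2(11) = 2^(2 + 1) + 2 + 1. Bump = 85. G_1 = 84.
G_1 = 84. HB_3(84) = 3^(3 + 1) + 3. Bump = 1028. G_2 = 1027.
G_2 = 1027. HB_4(1027) = 4^(4 + 1) + 3. Bump = 15628. G_3 = 15627.
G_3 = 15627. HB_5(15627) = 5^(5 + 1) + 2. Bump = 279938. G_4 = 279937.
G_4 = 279937. HB_6(279937) = 6^(6 + 1) + 1. Bump = 5764802. G_5 = 5764801.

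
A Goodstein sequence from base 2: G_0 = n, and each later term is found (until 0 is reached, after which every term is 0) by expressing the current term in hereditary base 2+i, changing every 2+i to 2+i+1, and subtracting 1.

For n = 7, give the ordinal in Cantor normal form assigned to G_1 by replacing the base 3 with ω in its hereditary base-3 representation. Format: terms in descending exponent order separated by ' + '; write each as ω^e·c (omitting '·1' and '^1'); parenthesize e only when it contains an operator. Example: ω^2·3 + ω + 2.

ω^ω + ω

(0) 7|_2 = 2^2 + 2 + 1 ↦ 3^3 + 3 + 1|_3 = 31 ⇒ 30
(1) 30|_3 = 3^3 + 3 ↦ 4^4 + 4|_4 = 260 ⇒ 259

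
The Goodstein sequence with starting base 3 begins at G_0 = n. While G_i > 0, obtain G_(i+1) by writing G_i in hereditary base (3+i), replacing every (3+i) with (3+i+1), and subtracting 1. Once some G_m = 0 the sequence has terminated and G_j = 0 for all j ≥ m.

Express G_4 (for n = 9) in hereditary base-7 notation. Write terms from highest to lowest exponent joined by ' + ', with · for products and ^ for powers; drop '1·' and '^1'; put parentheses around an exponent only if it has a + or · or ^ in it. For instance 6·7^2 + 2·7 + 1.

[0] 9 ≡ 3^2 (base 3). Lift 4: 16. −1: 15.
[1] 15 ≡ 3·4 + 3 (base 4). Lift 5: 18. −1: 17.
[2] 17 ≡ 3·5 + 2 (base 5). Lift 6: 20. −1: 19.
[3] 19 ≡ 3·6 + 1 (base 6). Lift 7: 22. −1: 21.

3·7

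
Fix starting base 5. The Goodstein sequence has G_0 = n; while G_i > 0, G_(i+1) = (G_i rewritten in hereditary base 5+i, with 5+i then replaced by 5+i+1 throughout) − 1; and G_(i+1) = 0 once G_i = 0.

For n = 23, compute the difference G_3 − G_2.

23 —HB5→ 4·5 + 3 —bump→ 4·6 + 3 = 27 —(−1)→ 26
26 —HB6→ 4·6 + 2 —bump→ 4·7 + 2 = 30 —(−1)→ 29
29 —HB7→ 4·7 + 1 —bump→ 4·8 + 1 = 33 —(−1)→ 32

3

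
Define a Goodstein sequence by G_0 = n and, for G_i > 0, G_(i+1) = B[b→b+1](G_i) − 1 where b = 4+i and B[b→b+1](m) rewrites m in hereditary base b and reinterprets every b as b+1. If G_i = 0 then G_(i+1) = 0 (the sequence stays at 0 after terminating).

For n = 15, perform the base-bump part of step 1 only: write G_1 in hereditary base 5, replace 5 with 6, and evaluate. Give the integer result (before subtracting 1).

[0] 15 ≡ 3·4 + 3 (base 4). Lift 5: 18. −1: 17.
[1] 17 ≡ 3·5 + 2 (base 5). Lift 6: 20. −1: 19.

20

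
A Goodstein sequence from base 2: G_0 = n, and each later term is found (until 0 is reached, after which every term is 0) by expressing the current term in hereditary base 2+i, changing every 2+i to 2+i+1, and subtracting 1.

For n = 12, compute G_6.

12 —HB2→ 2^(2 + 1) + 2^2 —bump→ 3^(3 + 1) + 3^3 = 108 —(−1)→ 107
107 —HB3→ 3^(3 + 1) + 2·3^2 + 2·3 + 2 —bump→ 4^(4 + 1) + 2·4^2 + 2·4 + 2 = 1066 —(−1)→ 1065
1065 —HB4→ 4^(4 + 1) + 2·4^2 + 2·4 + 1 —bump→ 5^(5 + 1) + 2·5^2 + 2·5 + 1 = 15686 —(−1)→ 15685
15685 —HB5→ 5^(5 + 1) + 2·5^2 + 2·5 —bump→ 6^(6 + 1) + 2·6^2 + 2·6 = 280020 —(−1)→ 280019
280019 —HB6→ 6^(6 + 1) + 2·6^2 + 6 + 5 —bump→ 7^(7 + 1) + 2·7^2 + 7 + 5 = 5764911 —(−1)→ 5764910
5764910 —HB7→ 7^(7 + 1) + 2·7^2 + 7 + 4 —bump→ 8^(8 + 1) + 2·8^2 + 8 + 4 = 134217868 —(−1)→ 134217867

134217867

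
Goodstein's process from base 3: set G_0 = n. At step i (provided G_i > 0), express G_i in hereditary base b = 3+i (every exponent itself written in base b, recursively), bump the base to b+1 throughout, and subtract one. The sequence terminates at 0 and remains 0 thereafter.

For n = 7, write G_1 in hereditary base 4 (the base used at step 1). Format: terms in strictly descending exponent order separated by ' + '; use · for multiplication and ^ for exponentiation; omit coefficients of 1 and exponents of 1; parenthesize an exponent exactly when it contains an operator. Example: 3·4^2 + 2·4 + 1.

G_0 = 7. HB_3(7) = 2·3 + 1. Bump = 9. G_1 = 8.
G_1 = 8. HB_4(8) = 2·4. Bump = 10. G_2 = 9.

2·4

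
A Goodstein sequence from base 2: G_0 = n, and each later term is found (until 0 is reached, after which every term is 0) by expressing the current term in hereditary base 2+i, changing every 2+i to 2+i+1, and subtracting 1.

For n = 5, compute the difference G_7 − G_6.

703

[0] 5 ≡ 2^2 + 1 (base 2). Lift 3: 28. −1: 27.
[1] 27 ≡ 3^3 (base 3). Lift 4: 256. −1: 255.
[2] 255 ≡ 3·4^3 + 3·4^2 + 3·4 + 3 (base 4). Lift 5: 468. −1: 467.
[3] 467 ≡ 3·5^3 + 3·5^2 + 3·5 + 2 (base 5). Lift 6: 776. −1: 775.
[4] 775 ≡ 3·6^3 + 3·6^2 + 3·6 + 1 (base 6). Lift 7: 1198. −1: 1197.
[5] 1197 ≡ 3·7^3 + 3·7^2 + 3·7 (base 7). Lift 8: 1752. −1: 1751.
[6] 1751 ≡ 3·8^3 + 3·8^2 + 2·8 + 7 (base 8). Lift 9: 2455. −1: 2454.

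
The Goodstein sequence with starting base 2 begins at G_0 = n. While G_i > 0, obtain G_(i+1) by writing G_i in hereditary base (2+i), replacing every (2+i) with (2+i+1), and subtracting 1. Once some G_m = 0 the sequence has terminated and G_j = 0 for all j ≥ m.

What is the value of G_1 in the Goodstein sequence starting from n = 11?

84

11 —HB2→ 2^(2 + 1) + 2 + 1 —bump→ 3^(3 + 1) + 3 + 1 = 85 —(−1)→ 84
84 —HB3→ 3^(3 + 1) + 3 —bump→ 4^(4 + 1) + 4 = 1028 —(−1)→ 1027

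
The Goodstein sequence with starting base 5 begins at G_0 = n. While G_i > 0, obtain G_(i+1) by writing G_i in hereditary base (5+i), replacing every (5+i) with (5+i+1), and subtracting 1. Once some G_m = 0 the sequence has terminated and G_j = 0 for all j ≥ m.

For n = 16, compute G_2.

i=0: 16 = 3·5 + 1 (b=5); 5→6: 3·6 + 1 = 19; 19−1 = 18
i=1: 18 = 3·6 (b=6); 6→7: 3·7 = 21; 21−1 = 20
i=2: 20 = 2·7 + 6 (b=7); 7→8: 2·8 + 6 = 22; 22−1 = 21

20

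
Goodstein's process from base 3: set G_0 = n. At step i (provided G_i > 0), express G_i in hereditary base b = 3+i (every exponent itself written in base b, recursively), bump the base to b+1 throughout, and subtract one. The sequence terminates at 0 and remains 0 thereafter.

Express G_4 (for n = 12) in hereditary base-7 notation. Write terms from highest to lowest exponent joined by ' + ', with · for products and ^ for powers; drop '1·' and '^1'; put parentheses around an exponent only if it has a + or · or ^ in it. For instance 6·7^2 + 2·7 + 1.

[0] 12 ≡ 3^2 + 3 (base 3). Lift 4: 20. −1: 19.
[1] 19 ≡ 4^2 + 3 (base 4). Lift 5: 28. −1: 27.
[2] 27 ≡ 5^2 + 2 (base 5). Lift 6: 38. −1: 37.
[3] 37 ≡ 6^2 + 1 (base 6). Lift 7: 50. −1: 49.
[4] 49 ≡ 7^2 (base 7). Lift 8: 64. −1: 63.

7^2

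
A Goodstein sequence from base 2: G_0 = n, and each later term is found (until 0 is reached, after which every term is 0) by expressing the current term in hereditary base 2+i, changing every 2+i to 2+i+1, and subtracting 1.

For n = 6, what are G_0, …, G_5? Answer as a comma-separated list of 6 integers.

[0] 6 ≡ 2^2 + 2 (base 2). Lift 3: 30. −1: 29.
[1] 29 ≡ 3^3 + 2 (base 3). Lift 4: 258. −1: 257.
[2] 257 ≡ 4^4 + 1 (base 4). Lift 5: 3126. −1: 3125.
[3] 3125 ≡ 5^5 (base 5). Lift 6: 46656. −1: 46655.
[4] 46655 ≡ 5·6^5 + 5·6^4 + 5·6^3 + 5·6^2 + 5·6 + 5 (base 6). Lift 7: 98040. −1: 98039.

6, 29, 257, 3125, 46655, 98039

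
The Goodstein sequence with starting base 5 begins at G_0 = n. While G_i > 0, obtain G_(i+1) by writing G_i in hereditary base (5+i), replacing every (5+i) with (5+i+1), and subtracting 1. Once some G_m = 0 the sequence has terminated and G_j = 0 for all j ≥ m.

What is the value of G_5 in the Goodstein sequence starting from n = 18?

i=0: 18 = 3·5 + 3 (b=5); 5→6: 3·6 + 3 = 21; 21−1 = 20
i=1: 20 = 3·6 + 2 (b=6); 6→7: 3·7 + 2 = 23; 23−1 = 22
i=2: 22 = 3·7 + 1 (b=7); 7→8: 3·8 + 1 = 25; 25−1 = 24
i=3: 24 = 3·8 (b=8); 8→9: 3·9 = 27; 27−1 = 26
i=4: 26 = 2·9 + 8 (b=9); 9→10: 2·10 + 8 = 28; 28−1 = 27
i=5: 27 = 2·10 + 7 (b=10); 10→11: 2·11 + 7 = 29; 29−1 = 28

27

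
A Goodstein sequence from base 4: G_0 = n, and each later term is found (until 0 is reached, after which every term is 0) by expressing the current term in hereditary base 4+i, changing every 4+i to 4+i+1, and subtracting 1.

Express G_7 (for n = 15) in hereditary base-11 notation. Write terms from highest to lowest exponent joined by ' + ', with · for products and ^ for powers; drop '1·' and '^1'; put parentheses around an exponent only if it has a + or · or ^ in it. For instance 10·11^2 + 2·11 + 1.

2·11 + 4

(0) 15|_4 = 3·4 + 3 ↦ 3·5 + 3|_5 = 18 ⇒ 17
(1) 17|_5 = 3·5 + 2 ↦ 3·6 + 2|_6 = 20 ⇒ 19
(2) 19|_6 = 3·6 + 1 ↦ 3·7 + 1|_7 = 22 ⇒ 21
(3) 21|_7 = 3·7 ↦ 3·8|_8 = 24 ⇒ 23
(4) 23|_8 = 2·8 + 7 ↦ 2·9 + 7|_9 = 25 ⇒ 24
(5) 24|_9 = 2·9 + 6 ↦ 2·10 + 6|_10 = 26 ⇒ 25
(6) 25|_10 = 2·10 + 5 ↦ 2·11 + 5|_11 = 27 ⇒ 26
(7) 26|_11 = 2·11 + 4 ↦ 2·12 + 4|_12 = 28 ⇒ 27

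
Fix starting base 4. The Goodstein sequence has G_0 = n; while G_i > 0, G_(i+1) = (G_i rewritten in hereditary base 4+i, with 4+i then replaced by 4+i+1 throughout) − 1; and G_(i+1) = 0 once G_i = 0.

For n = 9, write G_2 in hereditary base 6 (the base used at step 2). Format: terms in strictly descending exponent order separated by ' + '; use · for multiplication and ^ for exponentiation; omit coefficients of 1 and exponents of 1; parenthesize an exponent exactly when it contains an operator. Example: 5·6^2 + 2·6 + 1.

i=0: 9 = 2·4 + 1 (b=4); 4→5: 2·5 + 1 = 11; 11−1 = 10
i=1: 10 = 2·5 (b=5); 5→6: 2·6 = 12; 12−1 = 11
i=2: 11 = 6 + 5 (b=6); 6→7: 7 + 5 = 12; 12−1 = 11

6 + 5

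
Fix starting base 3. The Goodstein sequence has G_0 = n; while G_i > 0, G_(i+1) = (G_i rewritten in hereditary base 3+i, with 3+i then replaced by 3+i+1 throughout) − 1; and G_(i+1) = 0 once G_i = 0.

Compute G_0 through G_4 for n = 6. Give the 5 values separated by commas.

6, 7, 7, 7, 7

(0) 6|_3 = 2·3 ↦ 2·4|_4 = 8 ⇒ 7
(1) 7|_4 = 4 + 3 ↦ 5 + 3|_5 = 8 ⇒ 7
(2) 7|_5 = 5 + 2 ↦ 6 + 2|_6 = 8 ⇒ 7
(3) 7|_6 = 6 + 1 ↦ 7 + 1|_7 = 8 ⇒ 7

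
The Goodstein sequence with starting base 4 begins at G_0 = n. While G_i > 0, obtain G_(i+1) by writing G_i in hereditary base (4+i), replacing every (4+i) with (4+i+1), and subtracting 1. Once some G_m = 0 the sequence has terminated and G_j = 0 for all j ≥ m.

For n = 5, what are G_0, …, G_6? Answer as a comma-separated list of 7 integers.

5, 5, 5, 4, 3, 2, 1

base 4: 5 = 4 + 1; at 5: 5 + 1 = 6; next = 5
base 5: 5 = 5; at 6: 6 = 6; next = 5
base 6: 5 = 5; at 7: 5 = 5; next = 4
base 7: 4 = 4; at 8: 4 = 4; next = 3
base 8: 3 = 3; at 9: 3 = 3; next = 2
base 9: 2 = 2; at 10: 2 = 2; next = 1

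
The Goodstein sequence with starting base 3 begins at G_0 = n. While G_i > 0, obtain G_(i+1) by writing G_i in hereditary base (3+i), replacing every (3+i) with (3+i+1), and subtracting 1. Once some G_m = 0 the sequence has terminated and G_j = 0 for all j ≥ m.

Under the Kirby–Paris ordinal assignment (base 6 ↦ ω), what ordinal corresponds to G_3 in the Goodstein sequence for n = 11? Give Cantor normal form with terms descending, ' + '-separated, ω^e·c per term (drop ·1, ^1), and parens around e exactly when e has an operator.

ω·5 + 5

i=0: 11 = 3^2 + 2 (b=3); 3→4: 4^2 + 2 = 18; 18−1 = 17
i=1: 17 = 4^2 + 1 (b=4); 4→5: 5^2 + 1 = 26; 26−1 = 25
i=2: 25 = 5^2 (b=5); 5→6: 6^2 = 36; 36−1 = 35
i=3: 35 = 5·6 + 5 (b=6); 6→7: 5·7 + 5 = 40; 40−1 = 39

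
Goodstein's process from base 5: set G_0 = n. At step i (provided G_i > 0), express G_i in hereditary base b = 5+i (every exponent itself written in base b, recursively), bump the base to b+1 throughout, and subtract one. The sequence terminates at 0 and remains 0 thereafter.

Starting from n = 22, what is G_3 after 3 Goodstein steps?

31

base 5: 22 = 4·5 + 2; at 6: 4·6 + 2 = 26; next = 25
base 6: 25 = 4·6 + 1; at 7: 4·7 + 1 = 29; next = 28
base 7: 28 = 4·7; at 8: 4·8 = 32; next = 31
base 8: 31 = 3·8 + 7; at 9: 3·9 + 7 = 34; next = 33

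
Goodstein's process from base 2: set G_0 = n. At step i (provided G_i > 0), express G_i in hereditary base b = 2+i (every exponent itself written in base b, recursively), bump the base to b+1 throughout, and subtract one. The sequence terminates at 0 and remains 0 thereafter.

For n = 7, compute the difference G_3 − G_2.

step 0: 7 = 2^2 + 2 + 1; sub 3 for 2: 3^3 + 3 + 1; = 31; G_1 = 31−1 = 30
step 1: 30 = 3^3 + 3; sub 4 for 3: 4^4 + 4; = 260; G_2 = 260−1 = 259
step 2: 259 = 4^4 + 3; sub 5 for 4: 5^5 + 3; = 3128; G_3 = 3128−1 = 3127

2868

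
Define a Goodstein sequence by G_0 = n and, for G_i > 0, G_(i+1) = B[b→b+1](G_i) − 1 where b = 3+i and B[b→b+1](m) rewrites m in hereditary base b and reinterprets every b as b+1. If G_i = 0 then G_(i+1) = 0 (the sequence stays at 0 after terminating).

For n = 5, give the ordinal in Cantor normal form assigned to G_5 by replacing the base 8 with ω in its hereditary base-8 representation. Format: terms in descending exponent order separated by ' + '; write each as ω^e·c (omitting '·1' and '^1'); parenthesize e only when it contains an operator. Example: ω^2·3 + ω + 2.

i=0: 5 = 3 + 2 (b=3); 3→4: 4 + 2 = 6; 6−1 = 5
i=1: 5 = 4 + 1 (b=4); 4→5: 5 + 1 = 6; 6−1 = 5
i=2: 5 = 5 (b=5); 5→6: 6 = 6; 6−1 = 5
i=3: 5 = 5 (b=6); 6→7: 5 = 5; 5−1 = 4
i=4: 4 = 4 (b=7); 7→8: 4 = 4; 4−1 = 3
i=5: 3 = 3 (b=8); 8→9: 3 = 3; 3−1 = 2

3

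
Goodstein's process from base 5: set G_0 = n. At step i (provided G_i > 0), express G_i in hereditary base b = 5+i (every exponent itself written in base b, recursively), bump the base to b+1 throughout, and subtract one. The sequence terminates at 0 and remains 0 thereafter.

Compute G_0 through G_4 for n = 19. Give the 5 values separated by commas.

19, 21, 23, 25, 27

[0] 19 ≡ 3·5 + 4 (base 5). Lift 6: 22. −1: 21.
[1] 21 ≡ 3·6 + 3 (base 6). Lift 7: 24. −1: 23.
[2] 23 ≡ 3·7 + 2 (base 7). Lift 8: 26. −1: 25.
[3] 25 ≡ 3·8 + 1 (base 8). Lift 9: 28. −1: 27.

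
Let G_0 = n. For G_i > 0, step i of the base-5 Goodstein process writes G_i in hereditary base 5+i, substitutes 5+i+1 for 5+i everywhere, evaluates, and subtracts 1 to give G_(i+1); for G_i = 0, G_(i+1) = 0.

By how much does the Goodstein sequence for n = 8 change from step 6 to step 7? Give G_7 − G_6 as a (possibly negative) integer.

-1

i=0: 8 = 5 + 3 (b=5); 5→6: 6 + 3 = 9; 9−1 = 8
i=1: 8 = 6 + 2 (b=6); 6→7: 7 + 2 = 9; 9−1 = 8
i=2: 8 = 7 + 1 (b=7); 7→8: 8 + 1 = 9; 9−1 = 8
i=3: 8 = 8 (b=8); 8→9: 9 = 9; 9−1 = 8
i=4: 8 = 8 (b=9); 9→10: 8 = 8; 8−1 = 7
i=5: 7 = 7 (b=10); 10→11: 7 = 7; 7−1 = 6
i=6: 6 = 6 (b=11); 11→12: 6 = 6; 6−1 = 5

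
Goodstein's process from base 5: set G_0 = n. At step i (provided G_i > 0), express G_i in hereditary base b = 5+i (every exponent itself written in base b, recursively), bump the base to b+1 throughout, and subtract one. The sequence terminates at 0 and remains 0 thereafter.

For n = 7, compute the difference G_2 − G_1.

base 5: 7 = 5 + 2; at 6: 6 + 2 = 8; next = 7
base 6: 7 = 6 + 1; at 7: 7 + 1 = 8; next = 7

0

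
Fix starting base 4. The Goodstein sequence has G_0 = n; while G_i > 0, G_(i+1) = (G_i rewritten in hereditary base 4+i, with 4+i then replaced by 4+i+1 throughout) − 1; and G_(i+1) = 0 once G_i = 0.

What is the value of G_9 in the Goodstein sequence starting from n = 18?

18 —HB4→ 4^2 + 2 —bump→ 5^2 + 2 = 27 —(−1)→ 26
26 —HB5→ 5^2 + 1 —bump→ 6^2 + 1 = 37 —(−1)→ 36
36 —HB6→ 6^2 —bump→ 7^2 = 49 —(−1)→ 48
48 —HB7→ 6·7 + 6 —bump→ 6·8 + 6 = 54 —(−1)→ 53
53 —HB8→ 6·8 + 5 —bump→ 6·9 + 5 = 59 —(−1)→ 58
58 —HB9→ 6·9 + 4 —bump→ 6·10 + 4 = 64 —(−1)→ 63
63 —HB10→ 6·10 + 3 —bump→ 6·11 + 3 = 69 —(−1)→ 68
68 —HB11→ 6·11 + 2 —bump→ 6·12 + 2 = 74 —(−1)→ 73
73 —HB12→ 6·12 + 1 —bump→ 6·13 + 1 = 79 —(−1)→ 78

78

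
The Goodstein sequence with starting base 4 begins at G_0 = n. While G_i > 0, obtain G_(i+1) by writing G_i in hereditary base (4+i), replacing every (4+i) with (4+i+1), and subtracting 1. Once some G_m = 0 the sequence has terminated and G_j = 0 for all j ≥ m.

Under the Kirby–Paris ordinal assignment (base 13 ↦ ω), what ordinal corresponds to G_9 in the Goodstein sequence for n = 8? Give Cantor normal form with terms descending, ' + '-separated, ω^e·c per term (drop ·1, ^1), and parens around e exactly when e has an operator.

6

[0] 8 ≡ 2·4 (base 4). Lift 5: 10. −1: 9.
[1] 9 ≡ 5 + 4 (base 5). Lift 6: 10. −1: 9.
[2] 9 ≡ 6 + 3 (base 6). Lift 7: 10. −1: 9.
[3] 9 ≡ 7 + 2 (base 7). Lift 8: 10. −1: 9.
[4] 9 ≡ 8 + 1 (base 8). Lift 9: 10. −1: 9.
[5] 9 ≡ 9 (base 9). Lift 10: 10. −1: 9.
[6] 9 ≡ 9 (base 10). Lift 11: 9. −1: 8.
[7] 8 ≡ 8 (base 11). Lift 12: 8. −1: 7.
[8] 7 ≡ 7 (base 12). Lift 13: 7. −1: 6.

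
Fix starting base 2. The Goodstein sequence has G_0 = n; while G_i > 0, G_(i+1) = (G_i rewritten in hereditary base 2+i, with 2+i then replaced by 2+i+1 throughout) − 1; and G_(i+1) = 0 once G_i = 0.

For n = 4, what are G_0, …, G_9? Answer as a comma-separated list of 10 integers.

base 2: 4 = 2^2; at 3: 3^3 = 27; next = 26
base 3: 26 = 2·3^2 + 2·3 + 2; at 4: 2·4^2 + 2·4 + 2 = 42; next = 41
base 4: 41 = 2·4^2 + 2·4 + 1; at 5: 2·5^2 + 2·5 + 1 = 61; next = 60
base 5: 60 = 2·5^2 + 2·5; at 6: 2·6^2 + 2·6 = 84; next = 83
base 6: 83 = 2·6^2 + 6 + 5; at 7: 2·7^2 + 7 + 5 = 110; next = 109
base 7: 109 = 2·7^2 + 7 + 4; at 8: 2·8^2 + 8 + 4 = 140; next = 139
base 8: 139 = 2·8^2 + 8 + 3; at 9: 2·9^2 + 9 + 3 = 174; next = 173
base 9: 173 = 2·9^2 + 9 + 2; at 10: 2·10^2 + 10 + 2 = 212; next = 211
base 10: 211 = 2·10^2 + 10 + 1; at 11: 2·11^2 + 11 + 1 = 254; next = 253

4, 26, 41, 60, 83, 109, 139, 173, 211, 253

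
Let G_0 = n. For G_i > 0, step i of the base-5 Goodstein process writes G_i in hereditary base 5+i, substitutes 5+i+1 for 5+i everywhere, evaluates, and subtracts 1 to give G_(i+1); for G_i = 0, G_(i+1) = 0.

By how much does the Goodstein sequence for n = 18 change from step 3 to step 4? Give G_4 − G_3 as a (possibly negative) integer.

G_0=18  [base 5] 3·5 + 3  →[5↦6]→  3·6 + 3 = 21  −1 ⇒ G_1=20
G_1=20  [base 6] 3·6 + 2  →[6↦7]→  3·7 + 2 = 23  −1 ⇒ G_2=22
G_2=22  [base 7] 3·7 + 1  →[7↦8]→  3·8 + 1 = 25  −1 ⇒ G_3=24
G_3=24  [base 8] 3·8  →[8↦9]→  3·9 = 27  −1 ⇒ G_4=26

2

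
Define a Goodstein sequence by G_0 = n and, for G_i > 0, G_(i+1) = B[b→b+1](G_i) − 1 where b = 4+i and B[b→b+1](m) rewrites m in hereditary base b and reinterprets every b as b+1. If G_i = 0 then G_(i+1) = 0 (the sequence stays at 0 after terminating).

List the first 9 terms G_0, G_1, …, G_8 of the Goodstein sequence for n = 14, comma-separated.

14, 16, 18, 20, 21, 22, 23, 24, 25

G_0 = 14. HB_4(14) = 3·4 + 2. Bump = 17. G_1 = 16.
G_1 = 16. HB_5(16) = 3·5 + 1. Bump = 19. G_2 = 18.
G_2 = 18. HB_6(18) = 3·6. Bump = 21. G_3 = 20.
G_3 = 20. HB_7(20) = 2·7 + 6. Bump = 22. G_4 = 21.
G_4 = 21. HB_8(21) = 2·8 + 5. Bump = 23. G_5 = 22.
G_5 = 22. HB_9(22) = 2·9 + 4. Bump = 24. G_6 = 23.
G_6 = 23. HB_10(23) = 2·10 + 3. Bump = 25. G_7 = 24.
G_7 = 24. HB_11(24) = 2·11 + 2. Bump = 26. G_8 = 25.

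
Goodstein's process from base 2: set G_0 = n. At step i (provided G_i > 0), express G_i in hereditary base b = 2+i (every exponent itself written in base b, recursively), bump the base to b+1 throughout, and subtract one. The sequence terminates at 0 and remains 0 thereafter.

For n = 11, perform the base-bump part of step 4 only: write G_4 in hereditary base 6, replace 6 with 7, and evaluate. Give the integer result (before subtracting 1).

5764802

base 2: 11 = 2^(2 + 1) + 2 + 1; at 3: 3^(3 + 1) + 3 + 1 = 85; next = 84
base 3: 84 = 3^(3 + 1) + 3; at 4: 4^(4 + 1) + 4 = 1028; next = 1027
base 4: 1027 = 4^(4 + 1) + 3; at 5: 5^(5 + 1) + 3 = 15628; next = 15627
base 5: 15627 = 5^(5 + 1) + 2; at 6: 6^(6 + 1) + 2 = 279938; next = 279937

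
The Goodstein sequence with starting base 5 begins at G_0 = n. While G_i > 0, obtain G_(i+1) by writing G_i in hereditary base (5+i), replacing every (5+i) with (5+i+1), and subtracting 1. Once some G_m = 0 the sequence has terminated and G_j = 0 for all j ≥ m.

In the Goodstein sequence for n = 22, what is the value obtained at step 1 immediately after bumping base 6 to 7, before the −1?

29

base 5: 22 = 4·5 + 2; at 6: 4·6 + 2 = 26; next = 25
base 6: 25 = 4·6 + 1; at 7: 4·7 + 1 = 29; next = 28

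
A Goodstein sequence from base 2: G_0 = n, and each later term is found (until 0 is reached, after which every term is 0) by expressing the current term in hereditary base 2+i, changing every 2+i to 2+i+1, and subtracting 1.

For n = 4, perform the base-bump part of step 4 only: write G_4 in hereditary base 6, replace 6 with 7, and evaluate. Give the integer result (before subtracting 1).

110

base 2: 4 = 2^2; at 3: 3^3 = 27; next = 26
base 3: 26 = 2·3^2 + 2·3 + 2; at 4: 2·4^2 + 2·4 + 2 = 42; next = 41
base 4: 41 = 2·4^2 + 2·4 + 1; at 5: 2·5^2 + 2·5 + 1 = 61; next = 60
base 5: 60 = 2·5^2 + 2·5; at 6: 2·6^2 + 2·6 = 84; next = 83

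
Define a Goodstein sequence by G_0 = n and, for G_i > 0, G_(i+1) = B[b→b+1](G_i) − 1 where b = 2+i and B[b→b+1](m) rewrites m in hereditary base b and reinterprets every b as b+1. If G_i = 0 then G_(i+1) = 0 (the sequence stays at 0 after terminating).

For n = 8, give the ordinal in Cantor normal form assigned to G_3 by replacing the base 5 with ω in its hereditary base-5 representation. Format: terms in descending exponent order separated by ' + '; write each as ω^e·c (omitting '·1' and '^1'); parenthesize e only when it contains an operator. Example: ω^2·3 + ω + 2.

ω^ω·2 + ω^2·2 + ω·2

(0) 8|_2 = 2^(2 + 1) ↦ 3^(3 + 1)|_3 = 81 ⇒ 80
(1) 80|_3 = 2·3^3 + 2·3^2 + 2·3 + 2 ↦ 2·4^4 + 2·4^2 + 2·4 + 2|_4 = 554 ⇒ 553
(2) 553|_4 = 2·4^4 + 2·4^2 + 2·4 + 1 ↦ 2·5^5 + 2·5^2 + 2·5 + 1|_5 = 6311 ⇒ 6310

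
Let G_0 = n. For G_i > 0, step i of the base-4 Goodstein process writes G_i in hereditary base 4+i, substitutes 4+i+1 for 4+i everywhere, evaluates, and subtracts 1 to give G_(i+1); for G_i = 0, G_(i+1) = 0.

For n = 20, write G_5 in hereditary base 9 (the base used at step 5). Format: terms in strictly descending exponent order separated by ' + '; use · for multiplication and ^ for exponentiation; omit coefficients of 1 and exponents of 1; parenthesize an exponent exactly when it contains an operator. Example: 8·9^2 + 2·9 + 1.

i=0: 20 = 4^2 + 4 (b=4); 4→5: 5^2 + 5 = 30; 30−1 = 29
i=1: 29 = 5^2 + 4 (b=5); 5→6: 6^2 + 4 = 40; 40−1 = 39
i=2: 39 = 6^2 + 3 (b=6); 6→7: 7^2 + 3 = 52; 52−1 = 51
i=3: 51 = 7^2 + 2 (b=7); 7→8: 8^2 + 2 = 66; 66−1 = 65
i=4: 65 = 8^2 + 1 (b=8); 8→9: 9^2 + 1 = 82; 82−1 = 81
i=5: 81 = 9^2 (b=9); 9→10: 10^2 = 100; 100−1 = 99

9^2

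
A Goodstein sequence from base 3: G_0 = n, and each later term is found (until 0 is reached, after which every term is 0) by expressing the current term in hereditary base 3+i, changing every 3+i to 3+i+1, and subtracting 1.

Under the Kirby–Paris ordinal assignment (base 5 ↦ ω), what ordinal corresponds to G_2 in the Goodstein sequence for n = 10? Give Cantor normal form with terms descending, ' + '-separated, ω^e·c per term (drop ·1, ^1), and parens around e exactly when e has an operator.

[0] 10 ≡ 3^2 + 1 (base 3). Lift 4: 17. −1: 16.
[1] 16 ≡ 4^2 (base 4). Lift 5: 25. −1: 24.
[2] 24 ≡ 4·5 + 4 (base 5). Lift 6: 28. −1: 27.

ω·4 + 4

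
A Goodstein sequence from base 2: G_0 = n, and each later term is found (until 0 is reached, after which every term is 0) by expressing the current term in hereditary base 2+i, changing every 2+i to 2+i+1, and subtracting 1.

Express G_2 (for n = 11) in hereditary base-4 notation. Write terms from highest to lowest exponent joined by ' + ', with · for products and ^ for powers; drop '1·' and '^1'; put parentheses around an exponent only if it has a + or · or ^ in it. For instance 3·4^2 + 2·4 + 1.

i=0: 11 = 2^(2 + 1) + 2 + 1 (b=2); 2→3: 3^(3 + 1) + 3 + 1 = 85; 85−1 = 84
i=1: 84 = 3^(3 + 1) + 3 (b=3); 3→4: 4^(4 + 1) + 4 = 1028; 1028−1 = 1027

4^(4 + 1) + 3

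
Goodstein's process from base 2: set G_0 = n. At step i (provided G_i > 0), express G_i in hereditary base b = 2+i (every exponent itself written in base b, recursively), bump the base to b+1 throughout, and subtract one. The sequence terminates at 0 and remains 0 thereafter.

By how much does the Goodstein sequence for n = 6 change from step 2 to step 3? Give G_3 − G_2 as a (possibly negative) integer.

(0) 6|_2 = 2^2 + 2 ↦ 3^3 + 3|_3 = 30 ⇒ 29
(1) 29|_3 = 3^3 + 2 ↦ 4^4 + 2|_4 = 258 ⇒ 257
(2) 257|_4 = 4^4 + 1 ↦ 5^5 + 1|_5 = 3126 ⇒ 3125

2868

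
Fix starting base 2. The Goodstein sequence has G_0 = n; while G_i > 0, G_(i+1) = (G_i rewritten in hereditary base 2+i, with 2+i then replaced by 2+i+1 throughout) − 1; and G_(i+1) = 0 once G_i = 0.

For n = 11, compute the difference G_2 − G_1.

943

i=0: 11 = 2^(2 + 1) + 2 + 1 (b=2); 2→3: 3^(3 + 1) + 3 + 1 = 85; 85−1 = 84
i=1: 84 = 3^(3 + 1) + 3 (b=3); 3→4: 4^(4 + 1) + 4 = 1028; 1028−1 = 1027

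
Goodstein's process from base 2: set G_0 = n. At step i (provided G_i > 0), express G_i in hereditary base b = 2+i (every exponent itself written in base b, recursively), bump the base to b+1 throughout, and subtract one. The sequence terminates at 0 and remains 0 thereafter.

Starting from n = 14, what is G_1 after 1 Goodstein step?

base 2: 14 = 2^(2 + 1) + 2^2 + 2; at 3: 3^(3 + 1) + 3^3 + 3 = 111; next = 110
base 3: 110 = 3^(3 + 1) + 3^3 + 2; at 4: 4^(4 + 1) + 4^4 + 2 = 1282; next = 1281

110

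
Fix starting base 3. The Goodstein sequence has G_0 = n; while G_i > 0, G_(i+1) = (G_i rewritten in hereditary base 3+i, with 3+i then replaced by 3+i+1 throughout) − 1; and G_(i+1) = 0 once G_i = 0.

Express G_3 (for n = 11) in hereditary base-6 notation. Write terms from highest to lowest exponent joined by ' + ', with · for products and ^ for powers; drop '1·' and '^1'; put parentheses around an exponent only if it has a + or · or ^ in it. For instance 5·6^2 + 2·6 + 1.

5·6 + 5

G_0=11  [base 3] 3^2 + 2  →[3↦4]→  4^2 + 2 = 18  −1 ⇒ G_1=17
G_1=17  [base 4] 4^2 + 1  →[4↦5]→  5^2 + 1 = 26  −1 ⇒ G_2=25
G_2=25  [base 5] 5^2  →[5↦6]→  6^2 = 36  −1 ⇒ G_3=35
G_3=35  [base 6] 5·6 + 5  →[6↦7]→  5·7 + 5 = 40  −1 ⇒ G_4=39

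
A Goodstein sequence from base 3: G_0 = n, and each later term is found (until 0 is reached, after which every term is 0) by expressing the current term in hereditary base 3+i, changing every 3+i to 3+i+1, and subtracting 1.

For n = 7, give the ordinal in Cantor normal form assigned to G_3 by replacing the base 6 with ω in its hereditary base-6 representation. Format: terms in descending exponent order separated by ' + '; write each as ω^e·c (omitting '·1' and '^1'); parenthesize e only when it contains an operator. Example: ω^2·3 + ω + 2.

ω + 3

i=0: 7 = 2·3 + 1 (b=3); 3→4: 2·4 + 1 = 9; 9−1 = 8
i=1: 8 = 2·4 (b=4); 4→5: 2·5 = 10; 10−1 = 9
i=2: 9 = 5 + 4 (b=5); 5→6: 6 + 4 = 10; 10−1 = 9
i=3: 9 = 6 + 3 (b=6); 6→7: 7 + 3 = 10; 10−1 = 9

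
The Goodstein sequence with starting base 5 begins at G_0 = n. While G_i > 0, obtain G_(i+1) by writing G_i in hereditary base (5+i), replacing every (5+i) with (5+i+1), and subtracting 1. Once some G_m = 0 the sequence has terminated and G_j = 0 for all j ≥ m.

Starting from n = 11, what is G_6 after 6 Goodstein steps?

13

step 0: 11 = 2·5 + 1; sub 6 for 5: 2·6 + 1; = 13; G_1 = 13−1 = 12
step 1: 12 = 2·6; sub 7 for 6: 2·7; = 14; G_2 = 14−1 = 13
step 2: 13 = 7 + 6; sub 8 for 7: 8 + 6; = 14; G_3 = 14−1 = 13
step 3: 13 = 8 + 5; sub 9 for 8: 9 + 5; = 14; G_4 = 14−1 = 13
step 4: 13 = 9 + 4; sub 10 for 9: 10 + 4; = 14; G_5 = 14−1 = 13
step 5: 13 = 10 + 3; sub 11 for 10: 11 + 3; = 14; G_6 = 14−1 = 13
step 6: 13 = 11 + 2; sub 12 for 11: 12 + 2; = 14; G_7 = 14−1 = 13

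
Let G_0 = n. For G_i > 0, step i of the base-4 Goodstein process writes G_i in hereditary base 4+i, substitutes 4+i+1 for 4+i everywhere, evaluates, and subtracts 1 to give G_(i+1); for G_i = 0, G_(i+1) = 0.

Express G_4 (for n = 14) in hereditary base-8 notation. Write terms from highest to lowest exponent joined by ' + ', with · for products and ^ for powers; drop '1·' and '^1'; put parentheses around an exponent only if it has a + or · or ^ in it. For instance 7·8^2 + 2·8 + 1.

[0] 14 ≡ 3·4 + 2 (base 4). Lift 5: 17. −1: 16.
[1] 16 ≡ 3·5 + 1 (base 5). Lift 6: 19. −1: 18.
[2] 18 ≡ 3·6 (base 6). Lift 7: 21. −1: 20.
[3] 20 ≡ 2·7 + 6 (base 7). Lift 8: 22. −1: 21.
[4] 21 ≡ 2·8 + 5 (base 8). Lift 9: 23. −1: 22.

2·8 + 5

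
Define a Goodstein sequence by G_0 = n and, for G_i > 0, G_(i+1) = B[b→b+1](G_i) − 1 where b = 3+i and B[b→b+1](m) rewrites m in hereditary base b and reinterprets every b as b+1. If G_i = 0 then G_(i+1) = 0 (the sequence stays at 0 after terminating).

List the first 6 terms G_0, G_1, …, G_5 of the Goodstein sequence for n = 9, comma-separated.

9, 15, 17, 19, 21, 23

base 3: 9 = 3^2; at 4: 4^2 = 16; next = 15
base 4: 15 = 3·4 + 3; at 5: 3·5 + 3 = 18; next = 17
base 5: 17 = 3·5 + 2; at 6: 3·6 + 2 = 20; next = 19
base 6: 19 = 3·6 + 1; at 7: 3·7 + 1 = 22; next = 21
base 7: 21 = 3·7; at 8: 3·8 = 24; next = 23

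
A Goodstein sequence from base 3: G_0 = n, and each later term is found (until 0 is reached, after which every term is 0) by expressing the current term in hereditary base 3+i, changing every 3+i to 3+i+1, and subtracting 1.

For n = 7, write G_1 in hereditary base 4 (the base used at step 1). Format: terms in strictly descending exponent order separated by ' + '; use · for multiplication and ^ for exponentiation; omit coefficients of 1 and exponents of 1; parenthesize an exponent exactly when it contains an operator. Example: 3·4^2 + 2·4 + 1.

[0] 7 ≡ 2·3 + 1 (base 3). Lift 4: 9. −1: 8.
[1] 8 ≡ 2·4 (base 4). Lift 5: 10. −1: 9.

2·4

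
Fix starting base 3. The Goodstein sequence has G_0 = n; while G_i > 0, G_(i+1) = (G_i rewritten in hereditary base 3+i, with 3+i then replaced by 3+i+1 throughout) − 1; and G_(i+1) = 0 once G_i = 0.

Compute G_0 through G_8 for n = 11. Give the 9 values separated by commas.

(0) 11|_3 = 3^2 + 2 ↦ 4^2 + 2|_4 = 18 ⇒ 17
(1) 17|_4 = 4^2 + 1 ↦ 5^2 + 1|_5 = 26 ⇒ 25
(2) 25|_5 = 5^2 ↦ 6^2|_6 = 36 ⇒ 35
(3) 35|_6 = 5·6 + 5 ↦ 5·7 + 5|_7 = 40 ⇒ 39
(4) 39|_7 = 5·7 + 4 ↦ 5·8 + 4|_8 = 44 ⇒ 43
(5) 43|_8 = 5·8 + 3 ↦ 5·9 + 3|_9 = 48 ⇒ 47
(6) 47|_9 = 5·9 + 2 ↦ 5·10 + 2|_10 = 52 ⇒ 51
(7) 51|_10 = 5·10 + 1 ↦ 5·11 + 1|_11 = 56 ⇒ 55

11, 17, 25, 35, 39, 43, 47, 51, 55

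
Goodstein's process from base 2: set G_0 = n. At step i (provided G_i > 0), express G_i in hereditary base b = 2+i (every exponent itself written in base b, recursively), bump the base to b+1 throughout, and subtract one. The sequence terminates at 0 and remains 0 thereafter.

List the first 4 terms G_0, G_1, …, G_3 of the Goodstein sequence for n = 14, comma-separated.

14, 110, 1281, 18750

base 2: 14 = 2^(2 + 1) + 2^2 + 2; at 3: 3^(3 + 1) + 3^3 + 3 = 111; next = 110
base 3: 110 = 3^(3 + 1) + 3^3 + 2; at 4: 4^(4 + 1) + 4^4 + 2 = 1282; next = 1281
base 4: 1281 = 4^(4 + 1) + 4^4 + 1; at 5: 5^(5 + 1) + 5^5 + 1 = 18751; next = 18750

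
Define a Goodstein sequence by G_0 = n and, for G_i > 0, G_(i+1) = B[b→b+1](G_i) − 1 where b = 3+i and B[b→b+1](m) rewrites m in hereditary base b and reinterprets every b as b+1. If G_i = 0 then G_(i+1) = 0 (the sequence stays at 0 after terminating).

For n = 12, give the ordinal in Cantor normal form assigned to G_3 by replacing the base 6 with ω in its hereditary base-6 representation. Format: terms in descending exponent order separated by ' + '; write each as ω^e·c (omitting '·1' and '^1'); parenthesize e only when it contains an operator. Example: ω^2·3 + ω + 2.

ω^2 + 1

G_0 = 12. HB_3(12) = 3^2 + 3. Bump = 20. G_1 = 19.
G_1 = 19. HB_4(19) = 4^2 + 3. Bump = 28. G_2 = 27.
G_2 = 27. HB_5(27) = 5^2 + 2. Bump = 38. G_3 = 37.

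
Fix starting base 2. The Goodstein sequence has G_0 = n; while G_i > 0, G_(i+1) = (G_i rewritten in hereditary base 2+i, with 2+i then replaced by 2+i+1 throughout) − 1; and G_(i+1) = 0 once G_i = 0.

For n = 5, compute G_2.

255

G_0 = 5. HB_2(5) = 2^2 + 1. Bump = 28. G_1 = 27.
G_1 = 27. HB_3(27) = 3^3. Bump = 256. G_2 = 255.
G_2 = 255. HB_4(255) = 3·4^3 + 3·4^2 + 3·4 + 3. Bump = 468. G_3 = 467.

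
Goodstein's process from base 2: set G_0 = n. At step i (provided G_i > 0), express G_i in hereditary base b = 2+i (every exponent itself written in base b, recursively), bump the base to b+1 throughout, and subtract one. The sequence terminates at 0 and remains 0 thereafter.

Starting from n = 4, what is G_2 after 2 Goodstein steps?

4 —HB2→ 2^2 —bump→ 3^3 = 27 —(−1)→ 26
26 —HB3→ 2·3^2 + 2·3 + 2 —bump→ 2·4^2 + 2·4 + 2 = 42 —(−1)→ 41
41 —HB4→ 2·4^2 + 2·4 + 1 —bump→ 2·5^2 + 2·5 + 1 = 61 —(−1)→ 60

41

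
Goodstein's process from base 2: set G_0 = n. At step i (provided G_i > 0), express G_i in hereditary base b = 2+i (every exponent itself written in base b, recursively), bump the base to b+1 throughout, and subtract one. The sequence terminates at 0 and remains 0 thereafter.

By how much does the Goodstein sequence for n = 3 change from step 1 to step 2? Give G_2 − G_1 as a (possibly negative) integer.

0

(0) 3|_2 = 2 + 1 ↦ 3 + 1|_3 = 4 ⇒ 3
(1) 3|_3 = 3 ↦ 4|_4 = 4 ⇒ 3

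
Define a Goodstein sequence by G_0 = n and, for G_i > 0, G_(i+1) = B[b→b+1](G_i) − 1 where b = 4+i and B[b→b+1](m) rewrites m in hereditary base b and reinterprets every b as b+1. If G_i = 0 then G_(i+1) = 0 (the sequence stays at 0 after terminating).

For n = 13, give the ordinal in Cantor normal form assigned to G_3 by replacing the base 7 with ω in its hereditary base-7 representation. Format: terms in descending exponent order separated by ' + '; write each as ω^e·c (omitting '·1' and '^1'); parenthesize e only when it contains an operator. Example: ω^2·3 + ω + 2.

ω·2 + 4

i=0: 13 = 3·4 + 1 (b=4); 4→5: 3·5 + 1 = 16; 16−1 = 15
i=1: 15 = 3·5 (b=5); 5→6: 3·6 = 18; 18−1 = 17
i=2: 17 = 2·6 + 5 (b=6); 6→7: 2·7 + 5 = 19; 19−1 = 18
i=3: 18 = 2·7 + 4 (b=7); 7→8: 2·8 + 4 = 20; 20−1 = 19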